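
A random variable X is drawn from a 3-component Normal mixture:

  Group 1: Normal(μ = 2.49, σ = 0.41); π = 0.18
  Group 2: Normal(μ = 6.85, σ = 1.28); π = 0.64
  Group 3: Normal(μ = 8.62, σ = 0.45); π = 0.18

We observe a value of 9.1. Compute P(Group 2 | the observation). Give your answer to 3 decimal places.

0.320

Posterior ∝ prior × likelihood, so P(k | x) ∝ π_k f_k(x); normalise over all components.
Normal densities:
  p_1 = (1/(0.41·√(2π)))·exp(−(9.1−2.49)²/(2·0.41²)) = 0.973030·exp(-129.95866) = 3.5302e-57
  p_2 = (1/(1.28·√(2π)))·exp(−(9.1−6.85)²/(2·1.28²)) = 0.311674·exp(-1.54495) = 0.0664869
  p_3 = (1/(0.45·√(2π)))·exp(−(9.1−8.62)²/(2·0.45²)) = 0.886538·exp(-0.56889) = 0.501917
Weight by the priors:
  π_1·p_1 = 0.18 × 3.5302e-57 = 6.35436e-58
  π_2·p_2 = 0.64 × 0.0664869 = 0.0425516
  π_3·p_3 = 0.18 × 0.501917 = 0.0903451
Normaliser: 6.35436e-58 + 0.0425516 + 0.0903451 = 0.132897
P(Group 2 | the observation) = 0.0425516 / 0.132897 ≈ 0.320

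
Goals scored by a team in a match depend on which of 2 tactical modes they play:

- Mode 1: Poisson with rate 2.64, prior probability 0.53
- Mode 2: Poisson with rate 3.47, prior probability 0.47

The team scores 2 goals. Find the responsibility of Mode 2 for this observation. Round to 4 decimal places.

Apply Bayes' rule: the posterior for each component is proportional to its prior times its likelihood at x.
Evaluate each component's likelihood at the observed value:
  f_1 = e^(−2.64)·2.64^2/2! = 0.24868
  f_2 = e^(−3.47)·3.47^2/2! = 0.187339
Weight by the priors:
  π_1·f_1 = 0.53 × 0.24868 = 0.1318
  π_2·f_2 = 0.47 × 0.187339 = 0.0880491
Normaliser: 0.1318 + 0.0880491 = 0.219849
P(Mode 2 | data) ≈ 0.4005

0.4005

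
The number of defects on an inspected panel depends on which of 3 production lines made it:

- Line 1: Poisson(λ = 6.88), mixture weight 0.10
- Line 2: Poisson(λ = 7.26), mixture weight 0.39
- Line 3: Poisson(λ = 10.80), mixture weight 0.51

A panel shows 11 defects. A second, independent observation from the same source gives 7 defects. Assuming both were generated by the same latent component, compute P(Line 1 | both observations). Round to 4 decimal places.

0.0798

By Bayes' theorem, P(k | x) = π_k f_k(x) / Σ_j π_j f_j(x).
Since both observations come from the same component, the likelihood for component k is f_k(x₁)·f_k(x₂).
  p_1 = [e^(−6.88)·6.88^11/11! = 0.0421086] × [0.148848] = 0.00626778
  p_2 = [e^(−7.26)·7.26^11/11! = 0.0520199] × [0.148302] = 0.00771466
  p_3 = [e^(−10.80)·10.80^11/11! = 0.119159] × [0.0693674] = 0.00826572
Unnormalised posteriors:
  π_1·p_1 = 0.10 × 0.00626778 = 0.000626778
  π_2·p_2 = 0.39 × 0.00771466 = 0.00300872
  π_3·p_3 = 0.51 × 0.00826572 = 0.00421552
Sum: 0.000626778 + 0.00300872 + 0.00421552 = 0.00785101
P(Line 1 | data) = 0.000626778 / 0.00785101 ≈ 0.0798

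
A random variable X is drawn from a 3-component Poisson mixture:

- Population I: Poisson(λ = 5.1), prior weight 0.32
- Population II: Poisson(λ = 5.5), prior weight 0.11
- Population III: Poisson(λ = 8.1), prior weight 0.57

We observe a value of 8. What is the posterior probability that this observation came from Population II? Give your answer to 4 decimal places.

Posterior ∝ prior × likelihood, so P(k | x) ∝ w_k f_k(x); normalise over all components.
Evaluate each component's likelihood at the observed value:
  p_I = 0.0692052
  p_II = 0.0848714
  p_III = 0.1395
Multiply by the mixture weights:
  w_I·p_I = 0.32 × 0.0692052 = 0.0221457
  w_II·p_II = 0.11 × 0.0848714 = 0.00933585
  w_III·p_III = 0.57 × 0.1395 = 0.079515
Normaliser: 0.0221457 + 0.00933585 + 0.079515 = 0.110997
P(Population II | the observation) ≈ 0.0841

0.0841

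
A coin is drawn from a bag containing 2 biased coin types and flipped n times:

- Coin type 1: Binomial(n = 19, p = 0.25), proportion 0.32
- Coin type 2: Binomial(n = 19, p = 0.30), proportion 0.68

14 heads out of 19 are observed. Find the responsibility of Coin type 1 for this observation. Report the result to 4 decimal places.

0.0492

Posterior ∝ prior × likelihood, so P(k | x) ∝ P(Z=k) f_k(x); normalise over all components.
Evaluate each component's likelihood at the observed value:
  L_1 = C(19,14)·0.25^14·0.75^5 = 11628·3.72529e-09·0.237305 = 1.02795e-05
  L_2 = C(19,14)·0.30^14·0.70^5 = 11628·4.78297e-08·0.16807 = 9.34744e-05
Unnormalised posteriors:
  P(Z=1)·L_1 = 0.32 × 1.02795e-05 = 3.28944e-06
  P(Z=2)·L_2 = 0.68 × 9.34744e-05 = 6.35626e-05
Denominator: 3.28944e-06 + 6.35626e-05 = 6.6852e-05
Responsibility of Coin type 1: 3.28944e-06 / 6.6852e-05 ≈ 0.0492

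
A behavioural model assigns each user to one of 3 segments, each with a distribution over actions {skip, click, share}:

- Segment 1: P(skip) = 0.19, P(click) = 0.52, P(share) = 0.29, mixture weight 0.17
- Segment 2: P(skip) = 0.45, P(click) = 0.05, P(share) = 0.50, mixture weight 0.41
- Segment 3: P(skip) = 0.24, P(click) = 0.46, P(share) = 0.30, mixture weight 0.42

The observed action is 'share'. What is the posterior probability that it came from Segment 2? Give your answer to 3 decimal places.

0.539

Apply Bayes' rule: the posterior for each component is proportional to its prior times its likelihood at x.
Evaluate each component's likelihood at the observed value:
  L_1 = 0.29
  L_2 = 0.5
  L_3 = 0.3
Multiply by the mixture weights:
  P(Z=1)·L_1 = 0.17 × 0.29 = 0.0493
  P(Z=2)·L_2 = 0.41 × 0.5 = 0.205
  P(Z=3)·L_3 = 0.42 × 0.3 = 0.126
Sum: 0.0493 + 0.205 + 0.126 = 0.3803
So the posterior for Segment 2 is 0.205 / 0.3803 ≈ 0.539.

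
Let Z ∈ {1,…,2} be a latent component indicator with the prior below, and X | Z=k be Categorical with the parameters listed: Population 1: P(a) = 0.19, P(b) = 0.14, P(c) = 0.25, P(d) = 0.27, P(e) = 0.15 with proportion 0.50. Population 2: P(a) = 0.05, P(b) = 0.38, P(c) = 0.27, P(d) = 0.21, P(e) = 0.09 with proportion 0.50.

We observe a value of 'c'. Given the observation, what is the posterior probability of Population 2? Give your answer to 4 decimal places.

0.5192

By Bayes' theorem, P(k | x) = P(Z=k) f_k(x) / Σ_j P(Z=j) f_j(x).
Evaluate each component's likelihood at the observed value:
  L_1 = P(c | comp) = 0.25
  L_2 = P(c | comp) = 0.27
Multiply by the mixture weights:
  P(Z=1)·L_1 = 0.50 × 0.25 = 0.125
  P(Z=2)·L_2 = 0.50 × 0.27 = 0.135
Normaliser: 0.125 + 0.135 = 0.26
P(Population 2 | the observation) ≈ 0.5192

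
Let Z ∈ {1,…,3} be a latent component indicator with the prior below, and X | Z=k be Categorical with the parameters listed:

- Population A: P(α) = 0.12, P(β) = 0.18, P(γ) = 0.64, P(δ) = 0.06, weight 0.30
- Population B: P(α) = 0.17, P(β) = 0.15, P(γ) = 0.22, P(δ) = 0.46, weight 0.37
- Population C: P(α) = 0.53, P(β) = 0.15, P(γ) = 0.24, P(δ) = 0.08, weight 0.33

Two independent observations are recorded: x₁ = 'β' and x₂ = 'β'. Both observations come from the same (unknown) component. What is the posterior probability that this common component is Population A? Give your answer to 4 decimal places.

0.3816

The responsibility of component k is π_k f_k(x) divided by Σ_j π_j f_j(x).
Since both observations come from the same component, the likelihood for component k is f_k(x₁)·f_k(x₂).
  L_A = [P(β | comp) = 0.18] × [0.18] = 0.0324
  L_B = [P(β | comp) = 0.15] × [0.15] = 0.0225
  L_C = [P(β | comp) = 0.15] × [0.15] = 0.0225
Multiply by the mixture weights:
  π_A·L_A = 0.30 × 0.0324 = 0.00972
  π_B·L_B = 0.37 × 0.0225 = 0.008325
  π_C·L_C = 0.33 × 0.0225 = 0.007425
Normaliser: 0.00972 + 0.008325 + 0.007425 = 0.02547
P(Population A | x₁, x₂) ≈ 0.3816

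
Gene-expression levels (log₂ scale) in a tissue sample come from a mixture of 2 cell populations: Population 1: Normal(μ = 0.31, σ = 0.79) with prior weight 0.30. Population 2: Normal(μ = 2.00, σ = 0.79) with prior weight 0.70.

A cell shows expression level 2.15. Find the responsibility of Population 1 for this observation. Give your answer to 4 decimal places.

Posterior ∝ prior × likelihood, so P(k | x) ∝ P(Z=k) f_k(x); normalise over all components.
Evaluate each component's likelihood at the observed value:
  p_1 = 0.0335204
  p_2 = 0.495969
Prior × likelihood for each component:
  P(Z=1)·p_1 = 0.30 × 0.0335204 = 0.0100561
  P(Z=2)·p_2 = 0.70 × 0.495969 = 0.347178
Denominator: 0.0100561 + 0.347178 = 0.357234
P(Population 1 | x) ≈ 0.0281

0.0281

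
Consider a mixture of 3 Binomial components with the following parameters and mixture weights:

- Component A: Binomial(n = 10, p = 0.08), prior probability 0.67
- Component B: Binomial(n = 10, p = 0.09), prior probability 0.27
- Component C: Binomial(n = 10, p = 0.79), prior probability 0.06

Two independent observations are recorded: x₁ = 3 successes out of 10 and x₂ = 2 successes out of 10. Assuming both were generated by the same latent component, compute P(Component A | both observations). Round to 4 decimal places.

P(component k | x) = w_k·f_k(x) / marginal(x), where marginal(x) = Σ_j w_j·f_j(x).
Since both observations come from the same component, the likelihood for component k is f_k(x₁)·f_k(x₂).
  p_A = [C(10,3)·0.08^3·0.92^7 = 120·0.000512·0.557847 = 0.0342741] × [0.147807] = 0.00506595
  p_B = [C(10,3)·0.09^3·0.91^7 = 120·0.000729·0.516761 = 0.0452063] × [0.171407] = 0.00774867
  p_C = [C(10,3)·0.79^3·0.21^7 = 120·0.493039·1.80109e-05 = 0.00106561] × [0.000106224] = 1.13193e-07
Unnormalised posteriors:
  w_A·p_A = 0.67 × 0.00506595 = 0.00339419
  w_B·p_B = 0.27 × 0.00774867 = 0.00209214
  w_C·p_C = 0.06 × 1.13193e-07 = 6.79157e-09
Normaliser: 0.00339419 + 0.00209214 + 6.79157e-09 = 0.00548634
So the posterior for Component A is 0.00339419 / 0.00548634 ≈ 0.6187.

0.6187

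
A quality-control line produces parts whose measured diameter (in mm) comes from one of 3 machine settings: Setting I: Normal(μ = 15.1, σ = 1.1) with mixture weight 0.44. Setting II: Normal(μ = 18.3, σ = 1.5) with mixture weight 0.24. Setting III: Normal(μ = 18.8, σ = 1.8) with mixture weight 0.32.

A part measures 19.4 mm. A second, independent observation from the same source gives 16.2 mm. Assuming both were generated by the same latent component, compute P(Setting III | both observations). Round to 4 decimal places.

Apply Bayes' rule: the posterior for each component is proportional to its prior times its likelihood at x.
Since both observations come from the same component, the likelihood for component k is f_k(x₁)·f_k(x₂).
  p_I = [(1/(1.1·√(2π)))·exp(−(19.4−15.1)²/(2·1.1²)) = 0.362675·exp(-7.64050) = 0.000174298] × [0.219973] = 3.83409e-05
  p_II = [(1/(1.5·√(2π)))·exp(−(19.4−18.3)²/(2·1.5²)) = 0.265962·exp(-0.26889) = 0.203255] × [0.0998183] = 0.0202886
  p_III = [(1/(1.8·√(2π)))·exp(−(19.4−18.8)²/(2·1.8²)) = 0.221635·exp(-0.05556) = 0.209657] × [0.0780867] = 0.0163715
Multiply by the mixture weights:
  π_I·p_I = 0.44 × 3.83409e-05 = 1.687e-05
  π_II·p_II = 0.24 × 0.0202886 = 0.00486926
  π_III·p_III = 0.32 × 0.0163715 = 0.00523887
Evidence: 1.687e-05 + 0.00486926 + 0.00523887 = 0.010125
So the posterior for Setting III is 0.00523887 / 0.010125 ≈ 0.5174.

0.5174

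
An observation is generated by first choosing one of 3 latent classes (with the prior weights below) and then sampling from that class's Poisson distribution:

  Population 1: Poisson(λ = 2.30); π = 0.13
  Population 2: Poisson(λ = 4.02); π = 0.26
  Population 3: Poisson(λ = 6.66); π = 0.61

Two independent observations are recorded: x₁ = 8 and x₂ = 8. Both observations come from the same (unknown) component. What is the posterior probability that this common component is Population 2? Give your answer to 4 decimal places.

0.0253

Posterior ∝ prior × likelihood, so P(k | x) ∝ π_k f_k(x); normalise over all components.
Since both observations come from the same component, the likelihood for component k is f_k(x₁)·f_k(x₂).
  L_1 = [0.00194726] × [0.00194726] = 3.79184e-06
  L_2 = [0.0303686] × [0.0303686] = 0.000922249
  L_3 = [0.122991] × [0.122991] = 0.0151267
Prior × likelihood for each component:
  π_1·L_1 = 0.13 × 3.79184e-06 = 4.92939e-07
  π_2·L_2 = 0.26 × 0.000922249 = 0.000239785
  π_3·L_3 = 0.61 × 0.0151267 = 0.00922729
Normaliser: 4.92939e-07 + 0.000239785 + 0.00922729 = 0.00946756
P(Population 2 | data) = 0.000239785 / 0.00946756 ≈ 0.0253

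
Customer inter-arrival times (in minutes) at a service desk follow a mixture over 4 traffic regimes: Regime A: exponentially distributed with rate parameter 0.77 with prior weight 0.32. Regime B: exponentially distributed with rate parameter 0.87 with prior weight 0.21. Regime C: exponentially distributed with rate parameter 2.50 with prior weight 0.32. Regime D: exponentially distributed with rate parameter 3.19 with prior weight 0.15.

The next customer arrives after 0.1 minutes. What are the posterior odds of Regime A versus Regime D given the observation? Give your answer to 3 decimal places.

Posterior odds = (P(Z=i) f_i(x)) / (P(Z=j) f_j(x)); the normalising sum cancels.
Exponential densities:
  f_A = 0.77·e^(−0.77·0.1) = 0.77·e^(−0.0770) = 0.712935
  f_B = 0.87·e^(−0.87·0.1) = 0.87·e^(−0.0870) = 0.797509
  f_C = 2.50·e^(−2.50·0.1) = 2.50·e^(−0.2500) = 1.947
  f_D = 3.19·e^(−3.19·0.1) = 3.19·e^(−0.3190) = 2.31873
Posterior odds = (P(Z=A)·f_A) / (P(Z=D)·f_D) = (0.32·0.712935) / (0.15·2.31873) = 0.228139 / 0.34781 ≈ 0.656

0.656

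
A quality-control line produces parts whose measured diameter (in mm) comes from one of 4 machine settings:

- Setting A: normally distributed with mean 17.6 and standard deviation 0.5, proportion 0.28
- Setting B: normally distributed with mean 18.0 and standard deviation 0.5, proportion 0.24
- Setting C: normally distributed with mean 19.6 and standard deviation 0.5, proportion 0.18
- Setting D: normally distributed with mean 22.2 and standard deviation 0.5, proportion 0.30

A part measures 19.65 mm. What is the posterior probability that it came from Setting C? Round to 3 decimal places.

0.994

The responsibility of component k is P(Z=k) f_k(x) divided by Σ_j P(Z=j) f_j(x).
Normal densities:
  f_A = 0.000178523
  f_B = 0.00344514
  f_C = 0.793905
  f_D = 1.79449e-06
Prior × likelihood for each component:
  P(Z=A)·f_A = 0.28 × 0.000178523 = 4.99865e-05
  P(Z=B)·f_B = 0.24 × 0.00344514 = 0.000826833
  P(Z=C)·f_C = 0.18 × 0.793905 = 0.142903
  P(Z=D)·f_D = 0.30 × 1.79449e-06 = 5.38346e-07
Marginal: 4.99865e-05 + 0.000826833 + 0.142903 + 5.38346e-07 = 0.14378
P(Setting C | x) ≈ 0.994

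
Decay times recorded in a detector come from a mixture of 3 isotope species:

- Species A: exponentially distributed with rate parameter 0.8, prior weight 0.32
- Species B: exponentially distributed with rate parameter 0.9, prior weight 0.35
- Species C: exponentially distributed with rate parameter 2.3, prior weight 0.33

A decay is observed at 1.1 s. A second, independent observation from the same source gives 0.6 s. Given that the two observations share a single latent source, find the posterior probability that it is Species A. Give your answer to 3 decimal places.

By Bayes' theorem, P(k | x) = P(Z=k) f_k(x) / Σ_j P(Z=j) f_j(x).
Since both observations come from the same component, the likelihood for component k is f_k(x₁)·f_k(x₂).
  f_A = [0.8·e^(−0.8·1.1) = 0.8·e^(−0.8800) = 0.331826] × [0.495027] = 0.164263
  f_B = [0.9·e^(−0.9·1.1) = 0.9·e^(−0.9900) = 0.334419] × [0.524473] = 0.175394
  f_C = [2.3·e^(−2.3·1.1) = 2.3·e^(−2.5300) = 0.183216] × [0.578631] = 0.106014
Weight by the priors:
  P(Z=A)·f_A = 0.32 × 0.164263 = 0.0525641
  P(Z=B)·f_B = 0.35 × 0.175394 = 0.0613879
  P(Z=C)·f_C = 0.33 × 0.106014 = 0.0349847
Marginal: 0.0525641 + 0.0613879 + 0.0349847 = 0.148937
So the posterior for Species A is 0.0525641 / 0.148937 ≈ 0.353.

0.353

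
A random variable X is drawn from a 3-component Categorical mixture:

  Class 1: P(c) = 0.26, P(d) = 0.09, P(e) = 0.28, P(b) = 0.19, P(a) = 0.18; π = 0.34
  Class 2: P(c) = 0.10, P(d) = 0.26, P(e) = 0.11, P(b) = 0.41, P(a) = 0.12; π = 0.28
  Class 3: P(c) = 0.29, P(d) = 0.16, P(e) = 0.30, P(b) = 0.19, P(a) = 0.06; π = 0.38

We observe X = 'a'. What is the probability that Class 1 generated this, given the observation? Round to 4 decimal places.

Posterior ∝ prior × likelihood, so P(k | x) ∝ P(Z=k) f_k(x); normalise over all components.
Categorical probabilities:
  f_1 = P(a | comp) = 0.18
  f_2 = P(a | comp) = 0.12
  f_3 = P(a | comp) = 0.06
Prior × likelihood for each component:
  P(Z=1)·f_1 = 0.34 × 0.18 = 0.0612
  P(Z=2)·f_2 = 0.28 × 0.12 = 0.0336
  P(Z=3)·f_3 = 0.38 × 0.06 = 0.0228
Marginal: 0.0612 + 0.0336 + 0.0228 = 0.1176
So the posterior for Class 1 is 0.0612 / 0.1176 ≈ 0.5204.

0.5204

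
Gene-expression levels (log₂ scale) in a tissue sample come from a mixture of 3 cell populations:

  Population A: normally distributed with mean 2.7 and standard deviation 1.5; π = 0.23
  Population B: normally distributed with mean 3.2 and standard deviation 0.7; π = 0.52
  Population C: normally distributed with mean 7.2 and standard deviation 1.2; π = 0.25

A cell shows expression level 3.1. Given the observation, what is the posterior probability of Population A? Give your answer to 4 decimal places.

0.1674

Posterior ∝ prior × likelihood, so P(k | x) ∝ P(Z=k) f_k(x); normalise over all components.
Evaluate each component's likelihood at the observed value:
  L_A = (1/(1.5·√(2π)))·exp(−(3.1−2.7)²/(2·1.5²)) = 0.265962·exp(-0.03556) = 0.256671
  L_B = (1/(0.7·√(2π)))·exp(−(3.1−3.2)²/(2·0.7²)) = 0.569918·exp(-0.01020) = 0.564132
  L_C = (1/(1.2·√(2π)))·exp(−(3.1−7.2)²/(2·1.2²)) = 0.332452·exp(-5.83681) = 0.000970144
Prior × likelihood for each component:
  P(Z=A)·L_A = 0.23 × 0.256671 = 0.0590344
  P(Z=B)·L_B = 0.52 × 0.564132 = 0.293348
  P(Z=C)·L_C = 0.25 × 0.000970144 = 0.000242536
Sum: 0.0590344 + 0.293348 + 0.000242536 = 0.352625
P(Population A | the observation) = 0.0590344 / 0.352625 ≈ 0.1674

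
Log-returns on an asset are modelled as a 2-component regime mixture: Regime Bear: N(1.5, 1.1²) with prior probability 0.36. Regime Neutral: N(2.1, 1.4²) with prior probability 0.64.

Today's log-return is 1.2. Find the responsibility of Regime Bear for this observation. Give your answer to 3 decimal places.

By Bayes' theorem, P(k | x) = w_k f_k(x) / Σ_j w_j f_j(x).
Normal densities:
  p_Bear = (1/(1.1·√(2π)))·exp(−(1.2−1.5)²/(2·1.1²)) = 0.362675·exp(-0.03719) = 0.349435
  p_Neutral = (1/(1.4·√(2π)))·exp(−(1.2−2.1)²/(2·1.4²)) = 0.284959·exp(-0.20663) = 0.231762
Weight by the priors:
  w_Bear·p_Bear = 0.36 × 0.349435 = 0.125796
  w_Neutral·p_Neutral = 0.64 × 0.231762 = 0.148328
Sum: 0.125796 + 0.148328 = 0.274124
So the posterior for Regime Bear is 0.125796 / 0.274124 ≈ 0.459.

0.459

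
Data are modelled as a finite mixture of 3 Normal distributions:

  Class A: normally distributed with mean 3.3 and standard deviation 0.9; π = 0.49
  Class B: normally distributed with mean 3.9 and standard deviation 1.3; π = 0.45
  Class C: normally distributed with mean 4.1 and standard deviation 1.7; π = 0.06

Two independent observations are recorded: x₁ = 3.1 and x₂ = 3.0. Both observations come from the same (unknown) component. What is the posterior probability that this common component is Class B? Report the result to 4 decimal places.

Apply Bayes' rule: the posterior for each component is proportional to its prior times its likelihood at x.
Since both observations come from the same component, the likelihood for component k is f_k(x₁)·f_k(x₂).
  f_A = [(1/(0.9·√(2π)))·exp(−(3.1−3.3)²/(2·0.9²)) = 0.443269·exp(-0.02469) = 0.432458] × [0.419315] = 0.181336
  f_B = [(1/(1.3·√(2π)))·exp(−(3.1−3.9)²/(2·1.3²)) = 0.306879·exp(-0.18935) = 0.253941] × [0.241485] = 0.061323
  f_C = [(1/(1.7·√(2π)))·exp(−(3.1−4.1)²/(2·1.7²)) = 0.234672·exp(-0.17301) = 0.197389] × [0.190346] = 0.0375724
Unnormalised posteriors:
  P(Z=A)·f_A = 0.49 × 0.181336 = 0.0888547
  P(Z=B)·f_B = 0.45 × 0.061323 = 0.0275954
  P(Z=C)·f_C = 0.06 × 0.0375724 = 0.00225434
Normaliser: 0.0888547 + 0.0275954 + 0.00225434 = 0.118704
P(Class B | data) = 0.0275954 / 0.118704 ≈ 0.2325

0.2325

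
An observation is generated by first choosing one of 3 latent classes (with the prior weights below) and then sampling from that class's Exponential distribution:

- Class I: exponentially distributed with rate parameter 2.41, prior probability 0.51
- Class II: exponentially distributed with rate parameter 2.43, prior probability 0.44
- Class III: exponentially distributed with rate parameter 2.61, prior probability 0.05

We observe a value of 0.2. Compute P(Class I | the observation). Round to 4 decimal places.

0.5080

The responsibility of component k is π_k f_k(x) divided by Σ_j π_j f_j(x).
Evaluate each component's likelihood at the observed value:
  L_I = 2.41·e^(−2.41·0.2) = 2.41·e^(−0.4820) = 1.48829
  L_II = 2.43·e^(−2.43·0.2) = 2.43·e^(−0.4860) = 1.49465
  L_III = 2.61·e^(−2.61·0.2) = 2.61·e^(−0.5220) = 1.5486
Unnormalised posteriors:
  π_I·L_I = 0.51 × 1.48829 = 0.759027
  π_II·L_II = 0.44 × 1.49465 = 0.657645
  π_III·L_III = 0.05 × 1.5486 = 0.0774299
Sum: 0.759027 + 0.657645 + 0.0774299 = 1.4941
So the posterior for Class I is 0.759027 / 1.4941 ≈ 0.5080.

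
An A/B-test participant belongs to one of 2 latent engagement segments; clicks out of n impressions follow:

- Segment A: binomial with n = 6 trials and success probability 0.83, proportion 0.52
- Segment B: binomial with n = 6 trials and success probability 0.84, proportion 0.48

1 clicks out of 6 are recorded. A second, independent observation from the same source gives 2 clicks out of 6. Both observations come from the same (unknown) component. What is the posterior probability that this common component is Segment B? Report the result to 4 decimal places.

The responsibility of component k is w_k f_k(x) divided by Σ_j w_j f_j(x).
Since both observations come from the same component, the likelihood for component k is f_k(x₁)·f_k(x₂).
  L_A = [0.000707089] × [0.00863064] = 6.10263e-06
  L_B = [0.000528482] × [0.00693633] = 3.66573e-06
Prior × likelihood for each component:
  w_A·L_A = 0.52 × 6.10263e-06 = 3.17337e-06
  w_B·L_B = 0.48 × 3.66573e-06 = 1.75955e-06
Normaliser: 3.17337e-06 + 1.75955e-06 = 4.93292e-06
Responsibility of Segment B: 1.75955e-06 / 4.93292e-06 ≈ 0.3567

0.3567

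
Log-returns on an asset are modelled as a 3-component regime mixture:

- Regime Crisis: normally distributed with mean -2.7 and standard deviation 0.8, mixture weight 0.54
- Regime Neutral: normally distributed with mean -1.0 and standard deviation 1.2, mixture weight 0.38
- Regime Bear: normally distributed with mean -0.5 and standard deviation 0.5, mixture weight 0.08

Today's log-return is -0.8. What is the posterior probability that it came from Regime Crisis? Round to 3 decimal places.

The responsibility of component k is π_k f_k(x) divided by Σ_j π_j f_j(x).
Component likelihoods at x = -0.8:
  L_Crisis = 0.0297149
  L_Neutral = 0.327866
  L_Bear = 0.666449
Multiply by the mixture weights:
  π_Crisis·L_Crisis = 0.54 × 0.0297149 = 0.016046
  π_Neutral·L_Neutral = 0.38 × 0.327866 = 0.124589
  π_Bear·L_Bear = 0.08 × 0.666449 = 0.0533159
Sum: 0.016046 + 0.124589 + 0.0533159 = 0.193951
P(Regime Crisis | data) ≈ 0.083

0.083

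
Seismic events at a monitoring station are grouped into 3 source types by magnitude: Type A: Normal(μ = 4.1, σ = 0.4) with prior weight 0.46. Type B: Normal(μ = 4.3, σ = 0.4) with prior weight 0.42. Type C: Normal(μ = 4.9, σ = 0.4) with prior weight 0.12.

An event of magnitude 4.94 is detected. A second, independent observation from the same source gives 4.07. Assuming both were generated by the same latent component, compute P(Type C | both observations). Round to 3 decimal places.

By Bayes' theorem, P(k | x) = π_k f_k(x) / Σ_j π_j f_j(x).
Since both observations come from the same component, the likelihood for component k is f_k(x₁)·f_k(x₂).
  L_A = [(1/(0.4·√(2π)))·exp(−(4.94−4.1)²/(2·0.4²)) = 0.997356·exp(-2.20500) = 0.109959] × [0.994555] = 0.10936
  L_B = [(1/(0.4·√(2π)))·exp(−(4.94−4.3)²/(2·0.4²)) = 0.997356·exp(-1.28000) = 0.277302] × [0.845387] = 0.234428
  L_C = [(1/(0.4·√(2π)))·exp(−(4.94−4.9)²/(2·0.4²)) = 0.997356·exp(-0.00500) = 0.992381] × [0.11585] = 0.114967
Multiply by the mixture weights:
  π_A·L_A = 0.46 × 0.10936 = 0.0503057
  π_B·L_B = 0.42 × 0.234428 = 0.0984596
  π_C·L_C = 0.12 × 0.114967 = 0.0137961
Marginal: 0.0503057 + 0.0984596 + 0.0137961 = 0.162561
P(Type C | data) = 0.0137961 / 0.162561 ≈ 0.085

0.085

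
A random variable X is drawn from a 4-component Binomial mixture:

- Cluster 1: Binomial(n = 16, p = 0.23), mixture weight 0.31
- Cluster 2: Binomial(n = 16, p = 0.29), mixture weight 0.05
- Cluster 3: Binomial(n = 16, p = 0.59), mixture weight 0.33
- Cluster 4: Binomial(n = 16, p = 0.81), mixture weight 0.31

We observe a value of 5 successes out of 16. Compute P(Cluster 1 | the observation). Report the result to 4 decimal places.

0.7541

By Bayes' theorem, P(k | x) = π_k f_k(x) / Σ_j π_j f_j(x).
Binomial probabilities:
  f_1 = 0.158606
  f_2 = 0.207069
  f_3 = 0.0171856
  f_4 = 1.77418e-05
Unnormalised posteriors:
  π_1·f_1 = 0.31 × 0.158606 = 0.0491679
  π_2·f_2 = 0.05 × 0.207069 = 0.0103534
  π_3·f_3 = 0.33 × 0.0171856 = 0.00567125
  π_4·f_4 = 0.31 × 1.77418e-05 = 5.49995e-06
Denominator: 0.0491679 + 0.0103534 + 0.00567125 + 5.49995e-06 = 0.0651981
Responsibility of Cluster 1: 0.0491679 / 0.0651981 ≈ 0.7541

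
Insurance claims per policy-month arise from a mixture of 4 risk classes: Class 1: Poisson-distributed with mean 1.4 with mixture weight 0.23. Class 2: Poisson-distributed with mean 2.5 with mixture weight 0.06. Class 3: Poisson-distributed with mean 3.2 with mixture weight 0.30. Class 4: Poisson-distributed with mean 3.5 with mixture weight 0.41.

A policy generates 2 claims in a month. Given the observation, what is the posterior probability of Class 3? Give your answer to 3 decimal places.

0.299

Posterior ∝ prior × likelihood, so P(k | x) ∝ w_k f_k(x); normalise over all components.
Evaluate each component's likelihood at the observed value:
  f_1 = e^(−1.4)·1.4^2/2! = 0.241665
  f_2 = e^(−2.5)·2.5^2/2! = 0.256516
  f_3 = e^(−3.2)·3.2^2/2! = 0.208702
  f_4 = e^(−3.5)·3.5^2/2! = 0.184959
Multiply by the mixture weights:
  w_1·f_1 = 0.23 × 0.241665 = 0.055583
  w_2·f_2 = 0.06 × 0.256516 = 0.0153909
  w_3·f_3 = 0.30 × 0.208702 = 0.0626107
  w_4·f_4 = 0.41 × 0.184959 = 0.0758332
Marginal: 0.055583 + 0.0153909 + 0.0626107 + 0.0758332 = 0.209418
Responsibility of Class 3: 0.0626107 / 0.209418 ≈ 0.299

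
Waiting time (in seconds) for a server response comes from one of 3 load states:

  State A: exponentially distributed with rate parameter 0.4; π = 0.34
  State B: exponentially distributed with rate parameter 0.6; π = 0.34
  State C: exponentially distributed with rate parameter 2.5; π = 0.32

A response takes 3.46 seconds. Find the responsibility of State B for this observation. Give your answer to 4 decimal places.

Posterior ∝ prior × likelihood, so P(k | x) ∝ π_k f_k(x); normalise over all components.
Component likelihoods at x = 3.46 seconds:
  L_A = 0.10023
  L_B = 0.0752586
  L_C = 0.000437817
Unnormalised posteriors:
  π_A·L_A = 0.34 × 0.10023 = 0.0340781
  π_B·L_B = 0.34 × 0.0752586 = 0.0255879
  π_C·L_C = 0.32 × 0.000437817 = 0.000140101
Evidence: 0.0340781 + 0.0255879 + 0.000140101 = 0.0598061
So the posterior for State B is 0.0255879 / 0.0598061 ≈ 0.4278.

0.4278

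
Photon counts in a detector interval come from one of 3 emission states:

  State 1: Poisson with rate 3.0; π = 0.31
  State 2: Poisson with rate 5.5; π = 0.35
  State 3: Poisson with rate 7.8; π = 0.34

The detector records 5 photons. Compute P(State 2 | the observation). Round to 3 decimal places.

Apply Bayes' rule: the posterior for each component is proportional to its prior times its likelihood at x.
Poisson probabilities:
  L_1 = e^(−3.0)·3.0^5/5! = 0.100819
  L_2 = e^(−5.5)·5.5^5/5! = 0.171401
  L_3 = e^(−7.8)·7.8^5/5! = 0.0985814
Prior × likelihood for each component:
  P(Z=1)·L_1 = 0.31 × 0.100819 = 0.0312538
  P(Z=2)·L_2 = 0.35 × 0.171401 = 0.0599902
  P(Z=3)·L_3 = 0.34 × 0.0985814 = 0.0335177
Normaliser: 0.0312538 + 0.0599902 + 0.0335177 = 0.124762
P(State 2 | x) ≈ 0.481

0.481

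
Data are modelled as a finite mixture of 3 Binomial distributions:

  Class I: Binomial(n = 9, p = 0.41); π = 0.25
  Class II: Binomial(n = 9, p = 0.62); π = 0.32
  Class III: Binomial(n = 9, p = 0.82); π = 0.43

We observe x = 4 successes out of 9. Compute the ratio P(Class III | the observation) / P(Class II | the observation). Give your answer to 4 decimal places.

0.0981

Only the two components matter; the odds are (P(Z=i) f_i(x)) / (P(Z=j) f_j(x)).
Binomial probabilities:
  p_I = 0.254546
  p_II = 0.147521
  p_III = 0.0107644
Odds = (0.43/0.32) × (0.0107644/0.147521) = 1.34375 × 0.0729681 ≈ 0.0981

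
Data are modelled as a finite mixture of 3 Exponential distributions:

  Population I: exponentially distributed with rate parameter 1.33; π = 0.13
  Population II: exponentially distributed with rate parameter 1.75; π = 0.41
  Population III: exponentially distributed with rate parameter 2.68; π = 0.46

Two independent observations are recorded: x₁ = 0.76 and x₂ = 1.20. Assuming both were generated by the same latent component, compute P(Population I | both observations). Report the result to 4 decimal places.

Apply Bayes' rule: the posterior for each component is proportional to its prior times its likelihood at x.
Since both observations come from the same component, the likelihood for component k is f_k(x₁)·f_k(x₂).
  f_I = [0.484024] × [0.269599] = 0.130492
  f_II = [0.462835] × [0.214299] = 0.099185
  f_III = [0.349594] × [0.107509] = 0.0375844
Weight by the priors:
  π_I·f_I = 0.13 × 0.130492 = 0.016964
  π_II·f_II = 0.41 × 0.099185 = 0.0406659
  π_III·f_III = 0.46 × 0.0375844 = 0.0172888
Evidence: 0.016964 + 0.0406659 + 0.0172888 = 0.0749187
Responsibility of Population I: 0.016964 / 0.0749187 ≈ 0.2264

0.2264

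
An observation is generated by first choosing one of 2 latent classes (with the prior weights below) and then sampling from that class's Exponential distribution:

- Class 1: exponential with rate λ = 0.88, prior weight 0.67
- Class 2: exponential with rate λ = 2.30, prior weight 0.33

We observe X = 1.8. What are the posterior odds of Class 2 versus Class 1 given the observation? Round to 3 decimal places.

0.100

Since P(k|x) ∝ w_k f_k(x), the posterior odds are w_i f_i(x) / (w_j f_j(x)).
Exponential densities:
  f_1 = 0.180535
  f_2 = 0.0366226
Odds = (0.33/0.67) × (0.0366226/0.180535) = 0.492537 × 0.202856 ≈ 0.100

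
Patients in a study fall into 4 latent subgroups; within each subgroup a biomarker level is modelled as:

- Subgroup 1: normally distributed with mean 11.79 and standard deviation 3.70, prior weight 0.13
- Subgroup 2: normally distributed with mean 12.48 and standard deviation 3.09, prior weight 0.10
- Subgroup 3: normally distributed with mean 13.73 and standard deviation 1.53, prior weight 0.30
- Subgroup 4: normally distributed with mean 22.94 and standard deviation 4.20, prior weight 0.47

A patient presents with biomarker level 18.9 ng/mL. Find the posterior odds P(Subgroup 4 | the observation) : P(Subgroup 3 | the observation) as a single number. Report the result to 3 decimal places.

108.376

The posterior odds equal the prior odds times the likelihood ratio: (π_i/π_j)·(f_i(x)/f_j(x)).
Component likelihoods at x = 18.9 ng/mL:
  f_1 = (1/(3.70·√(2π)))·exp(−(18.9−11.79)²/(2·3.70²)) = 0.107822·exp(-1.84631) = 0.0170163
  f_2 = (1/(3.09·√(2π)))·exp(−(18.9−12.48)²/(2·3.09²)) = 0.129108·exp(-2.15836) = 0.0149138
  f_3 = (1/(1.53·√(2π)))·exp(−(18.9−13.73)²/(2·1.53²)) = 0.260747·exp(-5.70911) = 0.000864539
  f_4 = (1/(4.20·√(2π)))·exp(−(18.9−22.94)²/(2·4.20²)) = 0.094986·exp(-0.46263) = 0.0598058
0.0281087 / 0.000259362 ≈ 108.376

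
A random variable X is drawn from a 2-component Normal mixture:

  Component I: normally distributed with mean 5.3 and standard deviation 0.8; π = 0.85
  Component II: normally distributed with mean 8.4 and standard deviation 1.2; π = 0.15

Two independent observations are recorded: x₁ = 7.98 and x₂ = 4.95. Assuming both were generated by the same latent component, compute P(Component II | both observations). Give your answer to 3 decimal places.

0.263

Posterior ∝ prior × likelihood, so P(k | x) ∝ w_k f_k(x); normalise over all components.
Since both observations come from the same component, the likelihood for component k is f_k(x₁)·f_k(x₂).
  p_I = [0.00182341] × [0.453165] = 0.000826308
  p_II = [0.3127] × [0.00533177] = 0.00166725
Multiply by the mixture weights:
  w_I·p_I = 0.85 × 0.000826308 = 0.000702362
  w_II·p_II = 0.15 × 0.00166725 = 0.000250087
Sum: 0.000702362 + 0.000250087 = 0.000952448
P(Component II | x) ≈ 0.263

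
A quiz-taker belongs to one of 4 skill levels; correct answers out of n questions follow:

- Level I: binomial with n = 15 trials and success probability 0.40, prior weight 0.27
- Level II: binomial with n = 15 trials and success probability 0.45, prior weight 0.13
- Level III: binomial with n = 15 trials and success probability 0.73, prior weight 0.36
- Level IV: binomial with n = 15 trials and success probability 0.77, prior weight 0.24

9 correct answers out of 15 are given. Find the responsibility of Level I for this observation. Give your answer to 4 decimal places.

0.1875

By Bayes' theorem, P(k | x) = π_k f_k(x) / Σ_j π_j f_j(x).
Evaluate each component's likelihood at the observed value:
  p_I = 0.0612141
  p_II = 0.104832
  p_III = 0.114154
  p_IV = 0.0704998
Multiply by the mixture weights:
  π_I·p_I = 0.27 × 0.0612141 = 0.0165278
  π_II·p_II = 0.13 × 0.104832 = 0.0136281
  π_III·p_III = 0.36 × 0.114154 = 0.0410956
  π_IV·p_IV = 0.24 × 0.0704998 = 0.0169199
Sum: 0.0165278 + 0.0136281 + 0.0410956 + 0.0169199 = 0.0881714
P(Level I | x) ≈ 0.1875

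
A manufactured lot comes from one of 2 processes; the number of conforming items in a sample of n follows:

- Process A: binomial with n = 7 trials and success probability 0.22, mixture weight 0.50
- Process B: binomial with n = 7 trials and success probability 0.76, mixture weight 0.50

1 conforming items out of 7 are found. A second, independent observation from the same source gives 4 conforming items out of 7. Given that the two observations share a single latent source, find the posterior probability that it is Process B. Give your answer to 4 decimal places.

Apply Bayes' rule: the posterior for each component is proportional to its prior times its likelihood at x.
Since both observations come from the same component, the likelihood for component k is f_k(x₁)·f_k(x₂).
  L_A = [0.346807] × [0.0389083] = 0.0134937
  L_B = [0.00101667] × [0.16142] = 0.00016411
Prior × likelihood for each component:
  P(Z=A)·L_A = 0.50 × 0.0134937 = 0.00674685
  P(Z=B)·L_B = 0.50 × 0.00016411 = 8.2055e-05
Denominator: 0.00674685 + 8.2055e-05 = 0.0068289
So the posterior for Process B is 8.2055e-05 / 0.0068289 ≈ 0.0120.

0.0120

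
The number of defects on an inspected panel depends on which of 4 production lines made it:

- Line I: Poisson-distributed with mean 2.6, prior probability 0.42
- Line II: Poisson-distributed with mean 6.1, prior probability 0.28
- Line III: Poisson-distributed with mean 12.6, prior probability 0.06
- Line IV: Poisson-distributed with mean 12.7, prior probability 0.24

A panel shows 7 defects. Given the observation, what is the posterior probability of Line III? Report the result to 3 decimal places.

By Bayes' theorem, P(k | x) = w_k f_k(x) / Σ_j w_j f_j(x).
Evaluate each component's likelihood at the observed value:
  p_I = e^(−2.6)·2.6^7/7! = 0.0118363
  p_II = e^(−6.1)·6.1^7/7! = 0.139856
  p_III = e^(−12.6)·12.6^7/7! = 0.0337328
  p_IV = e^(−12.7)·12.7^7/7! = 0.0322593
Weight by the priors:
  w_I·p_I = 0.42 × 0.0118363 = 0.00497126
  w_II·p_II = 0.28 × 0.139856 = 0.0391598
  w_III·p_III = 0.06 × 0.0337328 = 0.00202397
  w_IV·p_IV = 0.24 × 0.0322593 = 0.00774224
Denominator: 0.00497126 + 0.0391598 + 0.00202397 + 0.00774224 = 0.0538972
P(Line III | data) ≈ 0.038

0.038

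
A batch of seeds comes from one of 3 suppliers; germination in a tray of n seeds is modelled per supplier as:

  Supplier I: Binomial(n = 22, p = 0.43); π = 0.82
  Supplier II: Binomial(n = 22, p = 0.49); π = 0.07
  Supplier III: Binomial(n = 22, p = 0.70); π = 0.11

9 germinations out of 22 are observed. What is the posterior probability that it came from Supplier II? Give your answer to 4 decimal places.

0.0610

The responsibility of component k is P(Z=k) f_k(x) divided by Σ_j P(Z=j) f_j(x).
Binomial probabilities:
  L_I = C(22,9)·0.43^9·0.57^13 = 497420·0.000502593·0.00067046 = 0.167615
  L_II = C(22,9)·0.49^9·0.51^13 = 497420·0.00162841·0.000157911 = 0.127909
  L_III = C(22,9)·0.70^9·0.30^13 = 497420·0.0403536·1.59432e-07 = 0.00320024
Multiply by the mixture weights:
  P(Z=I)·L_I = 0.82 × 0.167615 = 0.137444
  P(Z=II)·L_II = 0.07 × 0.127909 = 0.00895361
  P(Z=III)·L_III = 0.11 × 0.00320024 = 0.000352026
Evidence: 0.137444 + 0.00895361 + 0.000352026 = 0.14675
P(Supplier II | 9 germinations out of 22) = 0.00895361 / 0.14675 ≈ 0.0610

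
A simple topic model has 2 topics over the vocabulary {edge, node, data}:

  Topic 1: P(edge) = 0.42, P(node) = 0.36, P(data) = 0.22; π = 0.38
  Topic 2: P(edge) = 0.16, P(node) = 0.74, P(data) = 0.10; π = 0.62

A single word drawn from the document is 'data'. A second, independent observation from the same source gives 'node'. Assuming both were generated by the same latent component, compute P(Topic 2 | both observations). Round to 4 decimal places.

0.6039

Posterior ∝ prior × likelihood, so P(k | x) ∝ π_k f_k(x); normalise over all components.
Since both observations come from the same component, the likelihood for component k is f_k(x₁)·f_k(x₂).
  f_1 = [0.22] × [0.36] = 0.0792
  f_2 = [0.1] × [0.74] = 0.074
Prior × likelihood for each component:
  π_1·f_1 = 0.38 × 0.0792 = 0.030096
  π_2·f_2 = 0.62 × 0.074 = 0.04588
Evidence: 0.030096 + 0.04588 = 0.075976
P(Topic 2 | data) = 0.04588 / 0.075976 ≈ 0.6039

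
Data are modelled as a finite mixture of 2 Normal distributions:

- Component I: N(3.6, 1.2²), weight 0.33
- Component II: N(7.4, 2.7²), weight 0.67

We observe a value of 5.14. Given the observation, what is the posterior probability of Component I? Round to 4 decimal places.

0.4084

The responsibility of component k is P(Z=k) f_k(x) divided by Σ_j P(Z=j) f_j(x).
Normal densities:
  f_I = (1/(1.2·√(2π)))·exp(−(5.14−3.6)²/(2·1.2²)) = 0.332452·exp(-0.82347) = 0.145915
  f_II = (1/(2.7·√(2π)))·exp(−(5.14−7.4)²/(2·2.7²)) = 0.147756·exp(-0.35032) = 0.104089
Unnormalised posteriors:
  P(Z=I)·f_I = 0.33 × 0.145915 = 0.0481519
  P(Z=II)·f_II = 0.67 × 0.104089 = 0.0697399
Denominator: 0.0481519 + 0.0697399 = 0.117892
P(Component I | 5.14) ≈ 0.4084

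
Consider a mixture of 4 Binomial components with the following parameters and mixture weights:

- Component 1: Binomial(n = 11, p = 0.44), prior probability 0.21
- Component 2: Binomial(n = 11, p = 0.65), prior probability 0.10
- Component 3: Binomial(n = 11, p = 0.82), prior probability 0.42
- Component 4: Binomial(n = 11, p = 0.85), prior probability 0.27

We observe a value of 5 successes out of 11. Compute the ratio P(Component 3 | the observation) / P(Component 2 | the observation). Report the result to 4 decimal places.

0.2483

Only the two components matter; the odds are (π_i f_i(x)) / (π_j f_j(x)).
Binomial probabilities:
  p_1 = 0.234981
  p_2 = 0.098541
  p_3 = 0.00582568
  p_4 = 0.00233499
Odds = (0.42/0.10) × (0.00582568/0.098541) = 4.2 × 0.0591193 ≈ 0.2483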